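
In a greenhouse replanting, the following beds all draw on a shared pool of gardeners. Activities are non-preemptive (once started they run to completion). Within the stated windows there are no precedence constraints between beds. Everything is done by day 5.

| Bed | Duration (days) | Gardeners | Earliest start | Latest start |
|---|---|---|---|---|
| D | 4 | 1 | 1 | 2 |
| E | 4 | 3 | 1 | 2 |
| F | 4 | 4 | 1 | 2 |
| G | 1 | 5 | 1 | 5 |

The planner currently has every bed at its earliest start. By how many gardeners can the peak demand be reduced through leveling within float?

Early-start peak: d1:13  d2:8  d3:8  d4:8  d5:0 ⇒ 13.
Leveled (D@1, E@1, F@1, G@5): d1:8  d2:8  d3:8  d4:8  d5:5 ⇒ 8.
Reduction 13 − 8 = 5.

5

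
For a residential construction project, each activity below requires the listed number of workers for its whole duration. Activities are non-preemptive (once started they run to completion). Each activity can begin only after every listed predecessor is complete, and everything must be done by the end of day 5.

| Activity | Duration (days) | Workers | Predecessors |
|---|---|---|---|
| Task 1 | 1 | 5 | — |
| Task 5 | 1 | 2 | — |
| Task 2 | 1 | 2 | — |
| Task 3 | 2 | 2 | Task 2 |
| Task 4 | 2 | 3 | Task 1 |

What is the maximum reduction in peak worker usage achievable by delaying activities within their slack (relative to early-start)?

4

Early-start peak: d1:9  d2:5  d3:5  d4:0  d5:0 ⇒ 9.
Leveled (Task 1@1, Task 5@2, Task 2@2, Task 3@3, Task 4@3): d1:5  d2:4  d3:5  d4:5  d5:0 ⇒ 5.
Reduction 9 − 5 = 4.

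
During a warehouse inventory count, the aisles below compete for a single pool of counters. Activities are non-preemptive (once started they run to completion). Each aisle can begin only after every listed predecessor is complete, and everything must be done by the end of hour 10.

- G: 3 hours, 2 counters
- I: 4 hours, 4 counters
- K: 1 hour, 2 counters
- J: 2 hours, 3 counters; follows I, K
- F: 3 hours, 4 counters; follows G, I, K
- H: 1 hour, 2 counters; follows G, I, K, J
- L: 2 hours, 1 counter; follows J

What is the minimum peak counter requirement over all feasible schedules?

Early-start (G@1, I@1, K@1, J@5, F@5, H@7, L@7) gives peak 8: h1:8  h2:6  h3:6  h4:4  h5:7  h6:7  h7:7  h8:1  h9:0  h10:0.
Shift K→4, F→7, L→8.
Schedule G@1, I@1, K@4, J@5, F@7, H@7, L@8: h1:6  h2:6  h3:6  h4:6  h5:3  h6:3  h7:6  h8:5  h9:5  h10:0 — peak 6.

6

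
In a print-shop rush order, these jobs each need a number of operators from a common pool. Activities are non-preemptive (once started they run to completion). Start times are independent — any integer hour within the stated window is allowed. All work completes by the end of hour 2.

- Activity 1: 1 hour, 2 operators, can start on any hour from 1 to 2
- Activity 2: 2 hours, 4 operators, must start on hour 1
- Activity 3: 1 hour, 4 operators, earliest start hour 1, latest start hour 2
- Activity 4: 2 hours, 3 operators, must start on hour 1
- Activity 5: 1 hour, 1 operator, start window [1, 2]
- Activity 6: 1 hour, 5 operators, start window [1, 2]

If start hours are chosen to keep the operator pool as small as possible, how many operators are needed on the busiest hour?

13

Early-start (Activity 1@1, Activity 2@1, Activity 3@1, Activity 4@1, Activity 5@1, Activity 6@1) gives peak 19: h1:19  h2:7.
Shift Activity 5→2, Activity 6→2.
Schedule Activity 1@1, Activity 2@1, Activity 3@1, Activity 4@1, Activity 5@2, Activity 6@2: h1:13  h2:13 — peak 13.
Total operator-hours = 26 over 2 hours ⇒ peak ≥ ⌈26/2⌉ = 13, so 13 is optimal.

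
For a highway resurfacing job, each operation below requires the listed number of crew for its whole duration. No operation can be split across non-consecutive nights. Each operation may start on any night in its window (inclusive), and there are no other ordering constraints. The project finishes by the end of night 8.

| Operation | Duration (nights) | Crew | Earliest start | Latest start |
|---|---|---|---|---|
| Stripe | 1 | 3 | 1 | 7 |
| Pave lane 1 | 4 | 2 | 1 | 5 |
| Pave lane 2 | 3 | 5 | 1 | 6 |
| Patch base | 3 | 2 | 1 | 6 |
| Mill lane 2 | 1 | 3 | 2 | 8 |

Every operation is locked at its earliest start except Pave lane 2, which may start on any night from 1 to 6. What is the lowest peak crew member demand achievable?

7

Pave lane 2@1: n1:12  n2:12  n3:9  n4:2  n5:0  n6:0  n7:0  n8:0 → peak 12
Pave lane 2@2: n1:7  n2:12  n3:9  n4:7  n5:0  n6:0  n7:0  n8:0 → peak 12
Pave lane 2@3: n1:7  n2:7  n3:9  n4:7  n5:5  n6:0  n7:0  n8:0 → peak 9
Pave lane 2@4: n1:7  n2:7  n3:4  n4:7  n5:5  n6:5  n7:0  n8:0 → peak 7
Pave lane 2@5: n1:7  n2:7  n3:4  n4:2  n5:5  n6:5  n7:5  n8:0 → peak 7
Pave lane 2@6: n1:7  n2:7  n3:4  n4:2  n5:0  n6:5  n7:5  n8:5 → peak 7
Best is Pave lane 2@4, peak 7.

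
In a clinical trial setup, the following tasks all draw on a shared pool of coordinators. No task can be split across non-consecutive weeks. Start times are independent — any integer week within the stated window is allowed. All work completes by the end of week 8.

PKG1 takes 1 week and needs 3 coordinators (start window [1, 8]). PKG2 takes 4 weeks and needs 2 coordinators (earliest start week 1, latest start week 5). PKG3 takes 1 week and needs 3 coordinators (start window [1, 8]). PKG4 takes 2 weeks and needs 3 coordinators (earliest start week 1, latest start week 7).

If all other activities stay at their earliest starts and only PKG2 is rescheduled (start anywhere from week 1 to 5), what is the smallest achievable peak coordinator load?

PKG2@1: w1:11  w2:5  w3:2  w4:2  w5:0  w6:0  w7:0  w8:0 → peak 11
PKG2@2: w1:9  w2:5  w3:2  w4:2  w5:2  w6:0  w7:0  w8:0 → peak 9
PKG2@3: w1:9  w2:3  w3:2  w4:2  w5:2  w6:2  w7:0  w8:0 → peak 9
PKG2@4: w1:9  w2:3  w3:0  w4:2  w5:2  w6:2  w7:2  w8:0 → peak 9
PKG2@5: w1:9  w2:3  w3:0  w4:0  w5:2  w6:2  w7:2  w8:2 → peak 9
Best is PKG2@2, peak 9.

9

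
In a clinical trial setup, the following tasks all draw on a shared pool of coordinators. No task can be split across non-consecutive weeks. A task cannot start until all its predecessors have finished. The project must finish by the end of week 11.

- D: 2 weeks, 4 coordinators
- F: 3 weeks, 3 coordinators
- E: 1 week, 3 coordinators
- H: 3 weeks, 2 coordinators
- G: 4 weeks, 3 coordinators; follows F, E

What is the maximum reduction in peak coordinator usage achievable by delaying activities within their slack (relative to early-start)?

7

Early-start peak: w1:12  w2:9  w3:5  w4:3  w5:3  w6:3  w7:3  w8:0  w9:0  w10:0  w11:0 ⇒ 12.
Leveled (D@1, F@3, E@6, H@3, G@7): w1:4  w2:4  w3:5  w4:5  w5:5  w6:3  w7:3  w8:3  w9:3  w10:3  w11:0 ⇒ 5.
Reduction 12 − 5 = 7.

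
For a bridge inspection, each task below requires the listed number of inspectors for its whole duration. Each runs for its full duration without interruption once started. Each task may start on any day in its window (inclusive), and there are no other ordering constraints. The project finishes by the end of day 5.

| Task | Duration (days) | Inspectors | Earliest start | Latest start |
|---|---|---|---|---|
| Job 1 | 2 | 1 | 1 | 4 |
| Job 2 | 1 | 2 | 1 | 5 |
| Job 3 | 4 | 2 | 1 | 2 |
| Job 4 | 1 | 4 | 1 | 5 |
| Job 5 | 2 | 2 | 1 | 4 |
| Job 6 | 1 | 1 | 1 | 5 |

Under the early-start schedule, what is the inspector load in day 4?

2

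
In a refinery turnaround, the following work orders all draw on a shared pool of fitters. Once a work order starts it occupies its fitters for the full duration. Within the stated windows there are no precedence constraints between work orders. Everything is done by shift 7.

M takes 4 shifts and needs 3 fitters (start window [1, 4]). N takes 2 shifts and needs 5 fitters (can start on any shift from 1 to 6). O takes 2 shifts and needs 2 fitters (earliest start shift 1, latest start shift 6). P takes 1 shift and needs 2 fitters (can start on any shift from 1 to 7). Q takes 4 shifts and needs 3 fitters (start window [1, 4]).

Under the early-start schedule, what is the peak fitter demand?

Early-start schedule: M@1, N@1, O@1, P@1, Q@1.
Load per shift: shift 1: 15, shift 2: 13, shift 3: 6, shift 4: 6, shift 5: 0, shift 6: 0, shift 7: 0.
Peak is 15.

15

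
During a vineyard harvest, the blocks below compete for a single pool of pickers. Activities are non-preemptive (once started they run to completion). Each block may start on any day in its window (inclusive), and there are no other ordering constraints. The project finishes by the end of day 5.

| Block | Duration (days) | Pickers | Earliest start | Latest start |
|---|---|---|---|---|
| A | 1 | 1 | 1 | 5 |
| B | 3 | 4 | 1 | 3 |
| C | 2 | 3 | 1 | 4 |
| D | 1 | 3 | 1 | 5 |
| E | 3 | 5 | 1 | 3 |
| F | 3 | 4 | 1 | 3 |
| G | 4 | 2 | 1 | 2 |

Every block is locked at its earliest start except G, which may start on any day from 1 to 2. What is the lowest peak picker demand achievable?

G@1: d1:22  d2:18  d3:15  d4:2  d5:0 → peak 22
G@2: d1:20  d2:18  d3:15  d4:2  d5:2 → peak 20
Best is G@2, peak 20.

20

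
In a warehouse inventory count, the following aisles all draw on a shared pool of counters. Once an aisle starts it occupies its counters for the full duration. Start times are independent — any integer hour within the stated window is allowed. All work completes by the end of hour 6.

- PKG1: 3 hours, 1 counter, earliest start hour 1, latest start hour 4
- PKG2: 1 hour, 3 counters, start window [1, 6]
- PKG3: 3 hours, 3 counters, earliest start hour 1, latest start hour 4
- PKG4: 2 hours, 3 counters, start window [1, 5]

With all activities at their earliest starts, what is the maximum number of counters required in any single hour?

10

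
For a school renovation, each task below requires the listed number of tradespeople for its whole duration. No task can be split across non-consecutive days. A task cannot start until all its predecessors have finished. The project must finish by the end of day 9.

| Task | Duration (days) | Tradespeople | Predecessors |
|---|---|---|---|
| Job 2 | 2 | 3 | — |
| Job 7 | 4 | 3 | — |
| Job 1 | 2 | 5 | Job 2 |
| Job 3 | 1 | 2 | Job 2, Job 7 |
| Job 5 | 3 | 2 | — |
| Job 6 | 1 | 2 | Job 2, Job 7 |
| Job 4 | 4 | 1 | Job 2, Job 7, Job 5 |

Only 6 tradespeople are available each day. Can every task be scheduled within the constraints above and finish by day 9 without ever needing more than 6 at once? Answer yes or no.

Schedule Job 2@1, Job 7@1, Job 1@6, Job 3@5, Job 5@3, Job 6@5, Job 4@6: d1:6  d2:6  d3:5  d4:5  d5:6  d6:6  d7:6  d8:1  d9:1 — peak 6 ≤ 6.

yes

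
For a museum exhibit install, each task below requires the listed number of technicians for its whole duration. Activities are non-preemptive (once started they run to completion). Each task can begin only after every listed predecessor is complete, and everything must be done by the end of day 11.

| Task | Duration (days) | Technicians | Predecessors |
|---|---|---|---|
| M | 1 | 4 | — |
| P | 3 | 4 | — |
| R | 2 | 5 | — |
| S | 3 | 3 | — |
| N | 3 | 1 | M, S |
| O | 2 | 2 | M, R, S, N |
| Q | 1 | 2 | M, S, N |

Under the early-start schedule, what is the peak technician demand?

16

Early-start schedule: M@1, P@1, R@1, S@1, N@4, O@7, Q@7.
Load per day: day 1: 16, day 2: 12, day 3: 7, day 4: 1, day 5: 1, day 6: 1, day 7: 4, day 8: 2, day 9: 0, day 10: 0, day 11: 0.
Peak is 16.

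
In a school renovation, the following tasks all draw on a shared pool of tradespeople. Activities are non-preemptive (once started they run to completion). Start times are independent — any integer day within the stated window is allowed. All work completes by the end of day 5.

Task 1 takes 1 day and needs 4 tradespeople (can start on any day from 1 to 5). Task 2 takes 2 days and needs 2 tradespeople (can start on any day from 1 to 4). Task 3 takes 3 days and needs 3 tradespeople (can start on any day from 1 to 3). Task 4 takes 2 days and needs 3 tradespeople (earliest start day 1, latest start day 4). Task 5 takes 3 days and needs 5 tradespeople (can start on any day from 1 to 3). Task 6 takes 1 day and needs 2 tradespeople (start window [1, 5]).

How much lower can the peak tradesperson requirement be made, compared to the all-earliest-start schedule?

10

Early-start peak: d1:19  d2:13  d3:8  d4:0  d5:0 ⇒ 19.
Leveled (Task 1@1, Task 2@1, Task 3@1, Task 4@4, Task 5@3, Task 6@2): d1:9  d2:7  d3:8  d4:8  d5:8 ⇒ 9.
Reduction 19 − 9 = 10.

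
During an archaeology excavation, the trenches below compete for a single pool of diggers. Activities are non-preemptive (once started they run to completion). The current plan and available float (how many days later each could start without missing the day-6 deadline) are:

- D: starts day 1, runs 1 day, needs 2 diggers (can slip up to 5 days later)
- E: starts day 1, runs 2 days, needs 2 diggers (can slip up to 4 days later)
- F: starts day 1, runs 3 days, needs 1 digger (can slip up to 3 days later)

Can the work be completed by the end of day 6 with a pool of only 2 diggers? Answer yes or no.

yes

Schedule D@1, E@2, F@4: d1:2  d2:2  d3:2  d4:1  d5:1  d6:1 — peak 2 ≤ 2.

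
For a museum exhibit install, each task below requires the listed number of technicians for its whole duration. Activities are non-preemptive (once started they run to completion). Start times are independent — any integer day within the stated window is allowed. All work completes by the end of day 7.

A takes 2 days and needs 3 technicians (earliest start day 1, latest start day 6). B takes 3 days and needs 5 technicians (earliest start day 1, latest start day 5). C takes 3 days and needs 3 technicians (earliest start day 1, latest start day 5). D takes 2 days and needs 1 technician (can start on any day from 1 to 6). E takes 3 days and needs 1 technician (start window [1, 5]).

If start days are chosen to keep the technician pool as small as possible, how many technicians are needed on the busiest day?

Early-start (A@1, B@1, C@1, D@1, E@1) gives peak 13: d1:13  d2:13  d3:9  d4:0  d5:0  d6:0  d7:0.
Shift B→4, D→3, E→5.
Schedule A@1, B@4, C@1, D@3, E@5: d1:6  d2:6  d3:4  d4:6  d5:6  d6:6  d7:1 — peak 6.

6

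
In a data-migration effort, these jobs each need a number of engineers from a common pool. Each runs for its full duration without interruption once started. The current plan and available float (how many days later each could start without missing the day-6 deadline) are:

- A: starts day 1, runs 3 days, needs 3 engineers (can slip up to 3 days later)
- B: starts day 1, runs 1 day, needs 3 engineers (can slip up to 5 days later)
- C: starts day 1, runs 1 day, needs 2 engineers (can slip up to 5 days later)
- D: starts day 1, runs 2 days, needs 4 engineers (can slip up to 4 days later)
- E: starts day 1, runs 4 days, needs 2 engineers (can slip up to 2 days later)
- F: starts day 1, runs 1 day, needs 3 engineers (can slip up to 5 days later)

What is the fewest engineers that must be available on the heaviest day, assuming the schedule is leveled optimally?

6

Early-start (A@1, B@1, C@1, D@1, E@1, F@1) gives peak 17: d1:17  d2:9  d3:5  d4:2  d5:0  d6:0.
Shift C→2, D→4, E→3, F→6.
Schedule A@1, B@1, C@2, D@4, E@3, F@6: d1:6  d2:5  d3:5  d4:6  d5:6  d6:5 — peak 6.
Total engineer-days = 33 over 6 days ⇒ peak ≥ ⌈33/6⌉ = 6, so 6 is optimal.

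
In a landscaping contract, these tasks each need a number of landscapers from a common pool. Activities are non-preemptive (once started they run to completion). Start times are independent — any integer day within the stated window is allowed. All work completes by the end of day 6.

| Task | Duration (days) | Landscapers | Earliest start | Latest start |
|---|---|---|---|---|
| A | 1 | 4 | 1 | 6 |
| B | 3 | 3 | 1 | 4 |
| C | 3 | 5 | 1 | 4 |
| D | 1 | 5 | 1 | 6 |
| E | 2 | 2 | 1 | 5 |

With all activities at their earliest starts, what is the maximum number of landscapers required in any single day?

Early-start schedule: A@1, B@1, C@1, D@1, E@1.
Load per day: day 1: 19, day 2: 10, day 3: 8, day 4: 0, day 5: 0, day 6: 0.
Peak is 19.

19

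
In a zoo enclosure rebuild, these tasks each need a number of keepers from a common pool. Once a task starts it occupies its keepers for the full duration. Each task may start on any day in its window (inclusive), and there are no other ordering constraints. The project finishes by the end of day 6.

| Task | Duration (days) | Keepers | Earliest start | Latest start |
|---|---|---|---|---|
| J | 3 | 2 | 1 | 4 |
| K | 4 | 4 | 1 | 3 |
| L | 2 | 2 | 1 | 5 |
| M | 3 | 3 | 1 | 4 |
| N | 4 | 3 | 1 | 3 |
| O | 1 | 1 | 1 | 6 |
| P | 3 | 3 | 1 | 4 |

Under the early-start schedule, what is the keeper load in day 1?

18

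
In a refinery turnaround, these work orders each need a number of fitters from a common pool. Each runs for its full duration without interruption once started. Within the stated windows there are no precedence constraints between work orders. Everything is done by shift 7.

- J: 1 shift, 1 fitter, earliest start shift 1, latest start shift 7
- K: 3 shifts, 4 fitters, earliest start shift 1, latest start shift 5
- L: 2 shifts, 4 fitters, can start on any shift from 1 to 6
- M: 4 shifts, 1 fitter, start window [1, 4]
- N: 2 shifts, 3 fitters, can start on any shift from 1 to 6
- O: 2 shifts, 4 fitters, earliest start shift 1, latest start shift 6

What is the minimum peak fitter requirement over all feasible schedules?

Early-start (J@1, K@1, L@1, M@1, N@1, O@1) gives peak 17: s1:17  s2:16  s3:5  s4:1  s5:0  s6:0  s7:0.
Shift L→4, N→5, O→6.
Schedule J@1, K@1, L@4, M@1, N@5, O@6: s1:6  s2:5  s3:5  s4:5  s5:7  s6:7  s7:4 — peak 7.

7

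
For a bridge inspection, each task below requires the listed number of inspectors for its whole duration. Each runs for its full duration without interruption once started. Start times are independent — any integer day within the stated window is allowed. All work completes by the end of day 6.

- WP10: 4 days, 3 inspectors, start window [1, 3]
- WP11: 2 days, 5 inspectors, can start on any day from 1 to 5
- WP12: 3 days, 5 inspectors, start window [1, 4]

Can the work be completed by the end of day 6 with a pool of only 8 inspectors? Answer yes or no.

yes

Schedule WP10@1, WP11@1, WP12@3: d1:8  d2:8  d3:8  d4:8  d5:5  d6:0 — peak 8 ≤ 8.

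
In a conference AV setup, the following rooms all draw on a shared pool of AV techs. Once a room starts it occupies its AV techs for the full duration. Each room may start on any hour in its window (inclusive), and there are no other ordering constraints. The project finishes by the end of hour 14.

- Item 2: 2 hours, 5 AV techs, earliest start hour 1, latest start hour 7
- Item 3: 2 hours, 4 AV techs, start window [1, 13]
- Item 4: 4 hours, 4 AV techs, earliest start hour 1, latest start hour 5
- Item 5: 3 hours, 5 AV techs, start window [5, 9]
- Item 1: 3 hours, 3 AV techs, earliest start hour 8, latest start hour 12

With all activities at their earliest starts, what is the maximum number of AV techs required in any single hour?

Early-start schedule: Item 2@1, Item 3@1, Item 4@1, Item 5@5, Item 1@8.
Load per hour: hour 1: 13, hour 2: 13, hour 3: 4, hour 4: 4, hour 5: 5, hour 6: 5, hour 7: 5, hour 8: 3, hour 9: 3, hour 10: 3, hour 11: 0, hour 12: 0, hour 13: 0, hour 14: 0.
Peak is 13.

13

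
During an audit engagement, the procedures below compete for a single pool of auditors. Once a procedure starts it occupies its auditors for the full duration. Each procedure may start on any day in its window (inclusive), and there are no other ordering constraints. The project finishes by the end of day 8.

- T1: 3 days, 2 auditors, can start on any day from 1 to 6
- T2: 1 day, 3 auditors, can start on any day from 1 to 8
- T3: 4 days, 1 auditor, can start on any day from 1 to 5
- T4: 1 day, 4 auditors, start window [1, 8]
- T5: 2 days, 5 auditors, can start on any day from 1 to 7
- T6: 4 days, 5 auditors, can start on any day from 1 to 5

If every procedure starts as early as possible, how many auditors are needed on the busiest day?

Early-start schedule: T1@1, T2@1, T3@1, T4@1, T5@1, T6@1.
Load per day: day 1: 20, day 2: 13, day 3: 8, day 4: 6, day 5: 0, day 6: 0, day 7: 0, day 8: 0.
Peak is 20.

20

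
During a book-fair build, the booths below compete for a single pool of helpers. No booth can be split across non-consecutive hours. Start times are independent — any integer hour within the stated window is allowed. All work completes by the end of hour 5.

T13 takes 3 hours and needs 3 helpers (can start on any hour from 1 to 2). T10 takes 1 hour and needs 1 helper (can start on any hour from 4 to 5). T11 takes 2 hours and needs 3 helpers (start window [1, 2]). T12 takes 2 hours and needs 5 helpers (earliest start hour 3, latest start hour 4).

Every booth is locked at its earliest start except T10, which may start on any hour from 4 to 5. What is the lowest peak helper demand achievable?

T10@4: h1:6  h2:6  h3:8  h4:6  h5:0 → peak 8
T10@5: h1:6  h2:6  h3:8  h4:5  h5:1 → peak 8
Best is T10@4, peak 8.

8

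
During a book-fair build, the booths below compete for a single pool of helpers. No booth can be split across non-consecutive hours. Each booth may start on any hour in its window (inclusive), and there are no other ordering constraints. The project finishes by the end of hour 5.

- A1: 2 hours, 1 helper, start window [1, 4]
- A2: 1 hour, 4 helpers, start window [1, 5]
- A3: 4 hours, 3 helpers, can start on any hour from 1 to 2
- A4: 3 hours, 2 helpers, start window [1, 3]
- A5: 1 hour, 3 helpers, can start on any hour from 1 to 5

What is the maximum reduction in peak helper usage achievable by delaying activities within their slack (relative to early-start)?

7

Early-start peak: h1:13  h2:6  h3:5  h4:3  h5:0 ⇒ 13.
Leveled (A1@1, A2@1, A3@2, A4@2, A5@5): h1:5  h2:6  h3:5  h4:5  h5:6 ⇒ 6.
Reduction 13 − 6 = 7.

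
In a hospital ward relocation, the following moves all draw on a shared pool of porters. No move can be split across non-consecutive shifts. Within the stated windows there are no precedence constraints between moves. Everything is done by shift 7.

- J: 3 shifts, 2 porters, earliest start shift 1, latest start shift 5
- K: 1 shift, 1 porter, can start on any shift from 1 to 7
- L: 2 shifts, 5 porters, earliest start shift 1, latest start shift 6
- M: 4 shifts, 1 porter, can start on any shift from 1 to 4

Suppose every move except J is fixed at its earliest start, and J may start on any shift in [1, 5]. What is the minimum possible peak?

J@1: s1:9  s2:8  s3:3  s4:1  s5:0  s6:0  s7:0 → peak 9
J@2: s1:7  s2:8  s3:3  s4:3  s5:0  s6:0  s7:0 → peak 8
J@3: s1:7  s2:6  s3:3  s4:3  s5:2  s6:0  s7:0 → peak 7
J@4: s1:7  s2:6  s3:1  s4:3  s5:2  s6:2  s7:0 → peak 7
J@5: s1:7  s2:6  s3:1  s4:1  s5:2  s6:2  s7:2 → peak 7
Best is J@3, peak 7.

7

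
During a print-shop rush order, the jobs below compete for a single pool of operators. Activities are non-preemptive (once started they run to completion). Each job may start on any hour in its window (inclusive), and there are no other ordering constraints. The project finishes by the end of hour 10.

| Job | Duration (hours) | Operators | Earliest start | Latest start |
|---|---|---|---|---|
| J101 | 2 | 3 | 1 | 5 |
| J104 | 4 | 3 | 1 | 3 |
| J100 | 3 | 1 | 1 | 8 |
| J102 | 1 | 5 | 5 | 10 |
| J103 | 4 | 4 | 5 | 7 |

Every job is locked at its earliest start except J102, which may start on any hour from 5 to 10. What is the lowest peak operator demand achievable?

J102@5: h1:7  h2:7  h3:4  h4:3  h5:9  h6:4  h7:4  h8:4  h9:0  h10:0 → peak 9
J102@6: h1:7  h2:7  h3:4  h4:3  h5:4  h6:9  h7:4  h8:4  h9:0  h10:0 → peak 9
J102@7: h1:7  h2:7  h3:4  h4:3  h5:4  h6:4  h7:9  h8:4  h9:0  h10:0 → peak 9
J102@8: h1:7  h2:7  h3:4  h4:3  h5:4  h6:4  h7:4  h8:9  h9:0  h10:0 → peak 9
J102@9: h1:7  h2:7  h3:4  h4:3  h5:4  h6:4  h7:4  h8:4  h9:5  h10:0 → peak 7
J102@10: h1:7  h2:7  h3:4  h4:3  h5:4  h6:4  h7:4  h8:4  h9:0  h10:5 → peak 7
Best is J102@9, peak 7.

7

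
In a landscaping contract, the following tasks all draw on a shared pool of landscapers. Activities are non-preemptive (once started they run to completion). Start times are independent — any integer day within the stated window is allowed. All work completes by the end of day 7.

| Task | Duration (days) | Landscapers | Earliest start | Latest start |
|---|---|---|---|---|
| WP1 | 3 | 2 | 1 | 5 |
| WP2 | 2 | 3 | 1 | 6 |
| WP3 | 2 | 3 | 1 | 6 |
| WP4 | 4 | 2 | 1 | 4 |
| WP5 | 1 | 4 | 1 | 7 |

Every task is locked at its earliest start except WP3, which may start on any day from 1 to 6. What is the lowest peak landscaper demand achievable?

WP3@1: d1:14  d2:10  d3:4  d4:2  d5:0  d6:0  d7:0 → peak 14
WP3@2: d1:11  d2:10  d3:7  d4:2  d5:0  d6:0  d7:0 → peak 11
WP3@3: d1:11  d2:7  d3:7  d4:5  d5:0  d6:0  d7:0 → peak 11
WP3@4: d1:11  d2:7  d3:4  d4:5  d5:3  d6:0  d7:0 → peak 11
WP3@5: d1:11  d2:7  d3:4  d4:2  d5:3  d6:3  d7:0 → peak 11
WP3@6: d1:11  d2:7  d3:4  d4:2  d5:0  d6:3  d7:3 → peak 11
Best is WP3@2, peak 11.

11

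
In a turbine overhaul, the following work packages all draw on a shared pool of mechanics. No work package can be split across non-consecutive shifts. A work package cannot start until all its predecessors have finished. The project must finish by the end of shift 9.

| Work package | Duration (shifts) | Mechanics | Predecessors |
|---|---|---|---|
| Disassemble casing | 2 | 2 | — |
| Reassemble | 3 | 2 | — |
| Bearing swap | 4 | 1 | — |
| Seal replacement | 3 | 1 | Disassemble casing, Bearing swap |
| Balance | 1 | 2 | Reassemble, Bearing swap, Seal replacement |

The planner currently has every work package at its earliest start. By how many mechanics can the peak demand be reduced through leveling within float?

2

Early-start peak: s1:5  s2:5  s3:3  s4:1  s5:1  s6:1  s7:1  s8:2  s9:0 ⇒ 5.
Leveled (Disassemble casing@1, Reassemble@3, Bearing swap@1, Seal replacement@5, Balance@8): s1:3  s2:3  s3:3  s4:3  s5:3  s6:1  s7:1  s8:2  s9:0 ⇒ 3.
Reduction 5 − 3 = 2.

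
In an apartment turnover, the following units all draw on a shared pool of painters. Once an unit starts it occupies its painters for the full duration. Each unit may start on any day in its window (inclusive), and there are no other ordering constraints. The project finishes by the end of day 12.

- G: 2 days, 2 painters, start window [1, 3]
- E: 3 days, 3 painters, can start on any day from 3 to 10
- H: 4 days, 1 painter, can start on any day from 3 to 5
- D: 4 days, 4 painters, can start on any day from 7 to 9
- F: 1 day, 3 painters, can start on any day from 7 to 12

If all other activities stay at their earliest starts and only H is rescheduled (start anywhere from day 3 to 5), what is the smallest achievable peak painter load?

H@3: d1:2  d2:2  d3:4  d4:4  d5:4  d6:1  d7:7  d8:4  d9:4  d10:4  d11:0  d12:0 → peak 7
H@4: d1:2  d2:2  d3:3  d4:4  d5:4  d6:1  d7:8  d8:4  d9:4  d10:4  d11:0  d12:0 → peak 8
H@5: d1:2  d2:2  d3:3  d4:3  d5:4  d6:1  d7:8  d8:5  d9:4  d10:4  d11:0  d12:0 → peak 8
Best is H@3, peak 7.

7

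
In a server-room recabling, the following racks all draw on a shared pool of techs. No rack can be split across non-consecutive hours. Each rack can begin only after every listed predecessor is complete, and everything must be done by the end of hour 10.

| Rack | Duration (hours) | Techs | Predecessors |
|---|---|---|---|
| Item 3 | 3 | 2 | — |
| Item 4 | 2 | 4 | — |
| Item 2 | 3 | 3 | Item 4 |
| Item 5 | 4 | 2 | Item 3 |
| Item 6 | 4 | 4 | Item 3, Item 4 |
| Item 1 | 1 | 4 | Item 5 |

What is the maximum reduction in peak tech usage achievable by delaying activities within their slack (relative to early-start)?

3

Early-start peak: h1:6  h2:6  h3:5  h4:9  h5:9  h6:6  h7:6  h8:4  h9:0  h10:0 ⇒ 9.
Leveled (Item 3@1, Item 4@1, Item 2@3, Item 5@4, Item 6@6, Item 1@10): h1:6  h2:6  h3:5  h4:5  h5:5  h6:6  h7:6  h8:4  h9:4  h10:4 ⇒ 6.
Reduction 9 − 6 = 3.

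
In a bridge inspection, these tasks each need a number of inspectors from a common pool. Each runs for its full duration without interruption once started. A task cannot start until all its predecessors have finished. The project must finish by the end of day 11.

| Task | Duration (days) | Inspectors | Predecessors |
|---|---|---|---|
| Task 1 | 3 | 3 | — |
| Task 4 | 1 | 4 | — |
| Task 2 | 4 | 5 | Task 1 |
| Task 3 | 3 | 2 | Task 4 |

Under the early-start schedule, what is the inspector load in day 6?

5

At early start, day 6 has: Task 2.
Demand: 5 = 5.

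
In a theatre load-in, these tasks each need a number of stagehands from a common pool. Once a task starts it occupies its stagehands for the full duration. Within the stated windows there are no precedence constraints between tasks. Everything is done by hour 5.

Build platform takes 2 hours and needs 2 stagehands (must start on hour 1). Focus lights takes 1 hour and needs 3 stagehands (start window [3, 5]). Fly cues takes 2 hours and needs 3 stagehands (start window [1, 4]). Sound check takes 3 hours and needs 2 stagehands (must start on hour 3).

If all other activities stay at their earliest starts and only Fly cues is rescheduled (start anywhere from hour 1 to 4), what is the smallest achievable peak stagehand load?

5

Fly cues@1: h1:5  h2:5  h3:5  h4:2  h5:2 → peak 5
Fly cues@2: h1:2  h2:5  h3:8  h4:2  h5:2 → peak 8
Fly cues@3: h1:2  h2:2  h3:8  h4:5  h5:2 → peak 8
Fly cues@4: h1:2  h2:2  h3:5  h4:5  h5:5 → peak 5
Best is Fly cues@1, peak 5.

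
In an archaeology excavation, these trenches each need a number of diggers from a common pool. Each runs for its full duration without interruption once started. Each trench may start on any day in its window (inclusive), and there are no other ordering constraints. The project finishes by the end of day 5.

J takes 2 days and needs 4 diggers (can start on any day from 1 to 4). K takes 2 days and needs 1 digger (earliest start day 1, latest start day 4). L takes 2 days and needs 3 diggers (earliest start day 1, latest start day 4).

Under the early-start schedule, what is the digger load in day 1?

8

At early start, day 1 has: J, K, L.
Demand: 4 + 1 + 3 = 8.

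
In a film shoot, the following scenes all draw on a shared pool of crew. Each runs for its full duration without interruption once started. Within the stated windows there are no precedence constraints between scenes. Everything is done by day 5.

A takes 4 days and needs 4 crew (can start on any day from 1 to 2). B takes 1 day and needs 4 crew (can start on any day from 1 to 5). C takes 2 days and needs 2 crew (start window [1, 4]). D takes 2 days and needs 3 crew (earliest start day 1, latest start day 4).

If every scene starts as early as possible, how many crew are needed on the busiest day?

13

Early-start schedule: A@1, B@1, C@1, D@1.
Load per day: day 1: 13, day 2: 9, day 3: 4, day 4: 4, day 5: 0.
Peak is 13.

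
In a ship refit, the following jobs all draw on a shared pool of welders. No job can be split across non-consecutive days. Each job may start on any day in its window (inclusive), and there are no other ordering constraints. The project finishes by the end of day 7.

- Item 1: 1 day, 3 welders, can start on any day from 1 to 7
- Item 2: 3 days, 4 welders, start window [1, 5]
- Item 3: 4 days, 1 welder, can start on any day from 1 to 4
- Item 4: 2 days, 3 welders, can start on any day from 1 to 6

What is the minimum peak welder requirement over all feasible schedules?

Early-start (Item 1@1, Item 2@1, Item 3@1, Item 4@1) gives peak 11: d1:11  d2:8  d3:5  d4:1  d5:0  d6:0  d7:0.
Shift Item 2→5, Item 4→2.
Schedule Item 1@1, Item 2@5, Item 3@1, Item 4@2: d1:4  d2:4  d3:4  d4:1  d5:4  d6:4  d7:4 — peak 4.
Total welder-days = 25 over 7 days ⇒ peak ≥ ⌈25/7⌉ = 4, so 4 is optimal.

4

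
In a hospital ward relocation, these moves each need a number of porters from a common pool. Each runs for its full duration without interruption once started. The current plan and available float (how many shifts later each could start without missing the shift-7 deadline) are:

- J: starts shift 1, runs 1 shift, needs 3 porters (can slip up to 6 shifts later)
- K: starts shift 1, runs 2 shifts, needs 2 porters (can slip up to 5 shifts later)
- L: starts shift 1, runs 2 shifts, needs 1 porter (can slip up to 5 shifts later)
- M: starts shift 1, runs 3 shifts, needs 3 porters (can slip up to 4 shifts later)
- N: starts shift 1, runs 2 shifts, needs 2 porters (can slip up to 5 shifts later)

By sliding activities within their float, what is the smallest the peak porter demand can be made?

4

Early-start (J@1, K@1, L@1, M@1, N@1) gives peak 11: s1:11  s2:8  s3:3  s4:0  s5:0  s6:0  s7:0.
Shift K→2, M→5, N→3.
Schedule J@1, K@2, L@1, M@5, N@3: s1:4  s2:3  s3:4  s4:2  s5:3  s6:3  s7:3 — peak 4.
Total porter-shifts = 22 over 7 shifts ⇒ peak ≥ ⌈22/7⌉ = 4, so 4 is optimal.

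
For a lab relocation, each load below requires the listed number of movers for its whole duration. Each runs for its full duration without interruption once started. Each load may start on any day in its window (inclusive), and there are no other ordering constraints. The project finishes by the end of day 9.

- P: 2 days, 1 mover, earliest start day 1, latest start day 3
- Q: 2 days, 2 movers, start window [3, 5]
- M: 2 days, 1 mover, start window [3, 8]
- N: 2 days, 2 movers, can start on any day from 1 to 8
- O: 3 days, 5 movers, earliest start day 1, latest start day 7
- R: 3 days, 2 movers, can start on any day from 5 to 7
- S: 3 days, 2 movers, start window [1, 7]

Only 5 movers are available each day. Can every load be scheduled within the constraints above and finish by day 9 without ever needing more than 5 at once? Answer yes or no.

The minimum achievable peak is 6; 5 < 6, so no feasible schedule stays within the cap.

no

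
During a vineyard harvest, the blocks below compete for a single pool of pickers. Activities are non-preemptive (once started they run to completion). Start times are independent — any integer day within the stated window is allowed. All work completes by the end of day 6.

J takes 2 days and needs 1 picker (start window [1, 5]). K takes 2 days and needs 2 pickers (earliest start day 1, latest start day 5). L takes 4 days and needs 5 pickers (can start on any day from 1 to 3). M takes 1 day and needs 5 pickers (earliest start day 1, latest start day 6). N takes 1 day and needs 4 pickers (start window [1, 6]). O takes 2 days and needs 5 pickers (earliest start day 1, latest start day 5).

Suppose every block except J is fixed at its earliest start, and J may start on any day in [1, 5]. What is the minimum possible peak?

J@1: d1:22  d2:13  d3:5  d4:5  d5:0  d6:0 → peak 22
J@2: d1:21  d2:13  d3:6  d4:5  d5:0  d6:0 → peak 21
J@3: d1:21  d2:12  d3:6  d4:6  d5:0  d6:0 → peak 21
J@4: d1:21  d2:12  d3:5  d4:6  d5:1  d6:0 → peak 21
J@5: d1:21  d2:12  d3:5  d4:5  d5:1  d6:1 → peak 21
Best is J@2, peak 21.

21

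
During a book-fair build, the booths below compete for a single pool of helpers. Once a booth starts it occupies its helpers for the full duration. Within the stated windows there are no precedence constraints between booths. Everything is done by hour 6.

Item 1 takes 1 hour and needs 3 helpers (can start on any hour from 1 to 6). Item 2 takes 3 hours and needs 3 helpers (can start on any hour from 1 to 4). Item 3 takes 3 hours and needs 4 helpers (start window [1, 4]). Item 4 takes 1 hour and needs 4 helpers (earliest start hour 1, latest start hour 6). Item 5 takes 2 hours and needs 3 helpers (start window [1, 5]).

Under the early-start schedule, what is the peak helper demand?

17

Early-start schedule: Item 1@1, Item 2@1, Item 3@1, Item 4@1, Item 5@1.
Load per hour: hour 1: 17, hour 2: 10, hour 3: 7, hour 4: 0, hour 5: 0, hour 6: 0.
Peak is 17.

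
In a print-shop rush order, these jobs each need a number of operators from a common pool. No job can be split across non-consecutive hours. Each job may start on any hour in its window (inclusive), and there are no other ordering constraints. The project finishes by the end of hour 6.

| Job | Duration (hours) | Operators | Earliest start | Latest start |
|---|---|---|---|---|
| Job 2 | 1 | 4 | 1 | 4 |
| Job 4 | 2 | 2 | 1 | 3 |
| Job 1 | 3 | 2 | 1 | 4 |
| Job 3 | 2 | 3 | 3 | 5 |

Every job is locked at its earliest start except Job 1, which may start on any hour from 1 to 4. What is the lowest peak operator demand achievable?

Job 1@1: h1:8  h2:4  h3:5  h4:3  h5:0  h6:0 → peak 8
Job 1@2: h1:6  h2:4  h3:5  h4:5  h5:0  h6:0 → peak 6
Job 1@3: h1:6  h2:2  h3:5  h4:5  h5:2  h6:0 → peak 6
Job 1@4: h1:6  h2:2  h3:3  h4:5  h5:2  h6:2 → peak 6
Best is Job 1@2, peak 6.

6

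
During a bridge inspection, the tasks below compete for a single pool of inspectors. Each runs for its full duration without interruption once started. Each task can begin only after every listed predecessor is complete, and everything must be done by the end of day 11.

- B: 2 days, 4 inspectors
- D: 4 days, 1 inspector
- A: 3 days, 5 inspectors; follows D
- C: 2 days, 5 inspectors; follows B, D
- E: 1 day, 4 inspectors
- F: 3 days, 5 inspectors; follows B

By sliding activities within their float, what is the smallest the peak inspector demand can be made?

Early-start (B@1, D@1, A@5, C@5, E@1, F@3) gives peak 15: d1:9  d2:5  d3:6  d4:6  d5:15  d6:10  d7:5  d8:0  d9:0  d10:0  d11:0.
Shift A→6, C→9, E→11.
Schedule B@1, D@1, A@6, C@9, E@11, F@3: d1:5  d2:5  d3:6  d4:6  d5:5  d6:5  d7:5  d8:5  d9:5  d10:5  d11:4 — peak 6.
Total inspector-days = 56 over 11 days ⇒ peak ≥ ⌈56/11⌉ = 6, so 6 is optimal.

6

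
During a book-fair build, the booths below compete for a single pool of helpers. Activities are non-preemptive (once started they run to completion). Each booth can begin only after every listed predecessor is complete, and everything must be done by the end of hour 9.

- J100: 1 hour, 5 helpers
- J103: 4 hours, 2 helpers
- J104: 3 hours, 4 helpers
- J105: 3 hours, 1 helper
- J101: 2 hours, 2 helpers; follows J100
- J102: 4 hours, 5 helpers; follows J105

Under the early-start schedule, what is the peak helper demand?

12

Early-start schedule: J100@1, J103@1, J104@1, J105@1, J101@2, J102@4.
Load per hour: hour 1: 12, hour 2: 9, hour 3: 9, hour 4: 7, hour 5: 5, hour 6: 5, hour 7: 5, hour 8: 0, hour 9: 0.
Peak is 12.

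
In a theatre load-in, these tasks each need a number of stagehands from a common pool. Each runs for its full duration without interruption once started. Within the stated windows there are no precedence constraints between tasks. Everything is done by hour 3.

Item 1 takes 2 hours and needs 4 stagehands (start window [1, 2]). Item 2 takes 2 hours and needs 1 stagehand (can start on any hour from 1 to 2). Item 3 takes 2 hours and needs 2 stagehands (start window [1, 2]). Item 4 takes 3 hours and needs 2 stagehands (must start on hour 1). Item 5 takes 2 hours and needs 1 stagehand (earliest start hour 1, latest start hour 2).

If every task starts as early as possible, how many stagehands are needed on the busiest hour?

10

Early-start schedule: Item 1@1, Item 2@1, Item 3@1, Item 4@1, Item 5@1.
Load per hour: hour 1: 10, hour 2: 10, hour 3: 2.
Peak is 10.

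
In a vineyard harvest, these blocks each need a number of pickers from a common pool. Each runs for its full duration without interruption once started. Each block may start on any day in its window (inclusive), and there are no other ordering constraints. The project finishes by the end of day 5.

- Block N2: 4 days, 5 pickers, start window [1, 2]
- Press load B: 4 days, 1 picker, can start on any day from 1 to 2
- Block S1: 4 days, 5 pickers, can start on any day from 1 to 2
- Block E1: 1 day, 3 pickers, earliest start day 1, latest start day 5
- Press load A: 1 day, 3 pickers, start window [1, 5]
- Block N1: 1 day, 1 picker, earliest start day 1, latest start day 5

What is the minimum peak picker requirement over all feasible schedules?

Early-start (Block N2@1, Press load B@1, Block S1@1, Block E1@1, Press load A@1, Block N1@1) gives peak 18: d1:18  d2:11  d3:11  d4:11  d5:0.
Shift Block E1→5, Press load A→5, Block N1→5.
Schedule Block N2@1, Press load B@1, Block S1@1, Block E1@5, Press load A@5, Block N1@5: d1:11  d2:11  d3:11  d4:11  d5:7 — peak 11.
Total picker-days = 51 over 5 days ⇒ peak ≥ ⌈51/5⌉ = 11, so 11 is optimal.

11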